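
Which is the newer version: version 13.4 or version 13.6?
version 13.6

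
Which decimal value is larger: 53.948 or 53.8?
53.948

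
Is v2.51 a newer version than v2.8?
Yes. Version numbers are compared segment by segment as integers, not as decimals: minor version 51 > 8, so v2.51 > v2.8 (even though the decimal 2.51 < 2.8).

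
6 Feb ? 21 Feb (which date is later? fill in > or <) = <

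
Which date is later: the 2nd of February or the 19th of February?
the 19th of February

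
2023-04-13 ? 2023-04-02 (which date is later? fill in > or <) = >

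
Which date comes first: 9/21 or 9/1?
9/1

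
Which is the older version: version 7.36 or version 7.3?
version 7.3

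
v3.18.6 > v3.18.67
False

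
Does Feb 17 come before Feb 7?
No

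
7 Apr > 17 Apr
False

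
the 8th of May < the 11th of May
True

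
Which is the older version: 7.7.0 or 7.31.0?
7.7.0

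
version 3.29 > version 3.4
True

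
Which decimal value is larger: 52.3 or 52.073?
52.3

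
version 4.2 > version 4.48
False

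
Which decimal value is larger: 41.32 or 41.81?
41.81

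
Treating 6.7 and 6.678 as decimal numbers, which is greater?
6.7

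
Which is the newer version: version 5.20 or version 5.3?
version 5.20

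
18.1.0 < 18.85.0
True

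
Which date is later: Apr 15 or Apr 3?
Apr 15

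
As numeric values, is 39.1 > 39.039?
True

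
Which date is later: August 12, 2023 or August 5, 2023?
August 12, 2023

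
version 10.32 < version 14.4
True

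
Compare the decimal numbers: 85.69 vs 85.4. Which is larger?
85.69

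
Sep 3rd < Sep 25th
True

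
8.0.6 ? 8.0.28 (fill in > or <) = <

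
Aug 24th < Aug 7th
False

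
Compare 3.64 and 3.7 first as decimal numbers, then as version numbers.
As decimals: 3.64 < 3.7. As versions: v3.64 > v3.7 (minor version 64 > 7).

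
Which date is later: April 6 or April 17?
April 17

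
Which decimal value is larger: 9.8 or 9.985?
9.985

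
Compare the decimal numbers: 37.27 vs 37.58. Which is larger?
37.58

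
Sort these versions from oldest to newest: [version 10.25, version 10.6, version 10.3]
[version 10.3, version 10.6, version 10.25]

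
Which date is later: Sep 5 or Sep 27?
Sep 27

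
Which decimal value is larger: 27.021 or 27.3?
27.3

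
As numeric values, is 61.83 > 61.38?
True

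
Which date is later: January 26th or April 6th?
April 6th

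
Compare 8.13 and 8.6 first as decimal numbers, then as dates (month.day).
As decimals: 8.13 < 8.6. As dates: 8/13 is later than 8/6 (day 13 > day 6).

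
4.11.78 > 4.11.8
True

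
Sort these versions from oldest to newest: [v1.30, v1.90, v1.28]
[v1.28, v1.30, v1.90]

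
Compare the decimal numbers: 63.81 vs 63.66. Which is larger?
63.81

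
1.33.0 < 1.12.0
False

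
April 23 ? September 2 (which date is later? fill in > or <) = <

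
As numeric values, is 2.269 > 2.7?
False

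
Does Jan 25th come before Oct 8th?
Yes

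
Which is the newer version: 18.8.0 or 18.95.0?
18.95.0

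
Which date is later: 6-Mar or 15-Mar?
15-Mar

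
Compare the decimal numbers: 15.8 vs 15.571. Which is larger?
15.8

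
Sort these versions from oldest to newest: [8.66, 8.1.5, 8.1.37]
[8.1.5, 8.1.37, 8.66]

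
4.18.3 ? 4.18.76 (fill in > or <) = <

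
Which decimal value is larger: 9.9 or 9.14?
9.9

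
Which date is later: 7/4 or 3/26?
7/4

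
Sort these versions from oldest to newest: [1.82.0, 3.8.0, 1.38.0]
[1.38.0, 1.82.0, 3.8.0]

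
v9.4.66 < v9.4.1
False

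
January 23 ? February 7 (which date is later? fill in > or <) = <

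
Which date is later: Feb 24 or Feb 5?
Feb 24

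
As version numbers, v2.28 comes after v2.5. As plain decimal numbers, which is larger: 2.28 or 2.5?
2.5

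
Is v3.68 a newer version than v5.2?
No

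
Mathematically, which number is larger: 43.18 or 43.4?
43.4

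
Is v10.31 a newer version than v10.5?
Yes. Version numbers are compared segment by segment as integers, not as decimals: minor version 31 > 5, so v10.31 > v10.5 (even though the decimal 10.31 < 10.5).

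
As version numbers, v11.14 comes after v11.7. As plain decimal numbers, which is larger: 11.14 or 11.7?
11.7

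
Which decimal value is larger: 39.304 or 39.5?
39.5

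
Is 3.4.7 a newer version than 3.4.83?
No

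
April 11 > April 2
True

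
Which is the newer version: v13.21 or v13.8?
v13.21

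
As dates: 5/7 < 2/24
False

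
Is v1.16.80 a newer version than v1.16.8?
Yes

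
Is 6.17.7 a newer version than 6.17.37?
No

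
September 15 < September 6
False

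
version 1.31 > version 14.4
False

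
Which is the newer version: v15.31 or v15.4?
v15.31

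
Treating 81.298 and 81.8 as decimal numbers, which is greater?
81.8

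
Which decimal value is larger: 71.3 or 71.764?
71.764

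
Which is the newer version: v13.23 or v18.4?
v18.4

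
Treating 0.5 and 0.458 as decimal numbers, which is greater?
0.5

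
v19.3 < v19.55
True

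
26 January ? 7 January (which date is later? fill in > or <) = >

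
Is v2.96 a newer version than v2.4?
Yes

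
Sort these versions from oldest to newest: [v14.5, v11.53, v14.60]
[v11.53, v14.5, v14.60]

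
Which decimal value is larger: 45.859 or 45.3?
45.859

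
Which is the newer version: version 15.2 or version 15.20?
version 15.20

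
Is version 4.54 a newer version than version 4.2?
Yes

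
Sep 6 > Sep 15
False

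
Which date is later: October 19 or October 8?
October 19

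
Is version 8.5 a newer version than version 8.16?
No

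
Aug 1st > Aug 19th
False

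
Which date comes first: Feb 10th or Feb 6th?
Feb 6th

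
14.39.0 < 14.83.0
True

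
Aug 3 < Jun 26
False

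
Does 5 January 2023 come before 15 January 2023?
Yes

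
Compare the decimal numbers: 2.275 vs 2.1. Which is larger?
2.275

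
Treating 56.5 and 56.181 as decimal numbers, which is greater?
56.5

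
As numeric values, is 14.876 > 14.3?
True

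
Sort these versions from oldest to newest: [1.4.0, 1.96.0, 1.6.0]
[1.4.0, 1.6.0, 1.96.0]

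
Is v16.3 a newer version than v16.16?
No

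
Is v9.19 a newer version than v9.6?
Yes. Version numbers are compared segment by segment as integers, not as decimals: minor version 19 > 6, so v9.19 > v9.6 (even though the decimal 9.19 < 9.6).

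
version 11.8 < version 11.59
True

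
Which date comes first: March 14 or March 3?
March 3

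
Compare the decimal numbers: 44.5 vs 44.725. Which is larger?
44.725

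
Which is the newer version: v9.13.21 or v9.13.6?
v9.13.21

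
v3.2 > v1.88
True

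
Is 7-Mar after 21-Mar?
No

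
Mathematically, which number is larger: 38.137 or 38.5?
38.5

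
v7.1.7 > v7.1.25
False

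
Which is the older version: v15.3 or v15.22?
v15.3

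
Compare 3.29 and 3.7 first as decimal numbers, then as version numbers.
As decimals: 3.29 < 3.7. As versions: v3.29 > v3.7 (minor version 29 > 7).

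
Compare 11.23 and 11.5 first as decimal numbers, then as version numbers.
As decimals: 11.23 < 11.5. As versions: v11.23 > v11.5 (minor version 23 > 5).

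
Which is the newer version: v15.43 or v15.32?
v15.43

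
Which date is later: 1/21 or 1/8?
1/21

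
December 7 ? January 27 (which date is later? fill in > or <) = >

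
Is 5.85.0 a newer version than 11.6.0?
No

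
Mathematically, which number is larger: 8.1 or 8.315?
8.315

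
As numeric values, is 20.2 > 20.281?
False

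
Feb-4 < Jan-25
False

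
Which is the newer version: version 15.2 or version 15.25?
version 15.25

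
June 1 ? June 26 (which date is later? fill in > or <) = <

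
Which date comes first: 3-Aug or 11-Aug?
3-Aug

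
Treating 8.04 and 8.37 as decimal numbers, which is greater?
8.37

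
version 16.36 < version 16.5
False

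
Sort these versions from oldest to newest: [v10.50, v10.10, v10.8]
[v10.8, v10.10, v10.50]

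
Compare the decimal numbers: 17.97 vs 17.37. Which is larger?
17.97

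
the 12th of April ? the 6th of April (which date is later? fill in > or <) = >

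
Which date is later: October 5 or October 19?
October 19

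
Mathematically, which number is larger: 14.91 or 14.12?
14.91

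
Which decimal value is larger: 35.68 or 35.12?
35.68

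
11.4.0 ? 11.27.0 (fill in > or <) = <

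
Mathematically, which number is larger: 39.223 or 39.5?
39.5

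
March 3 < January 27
False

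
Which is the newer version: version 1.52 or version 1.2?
version 1.52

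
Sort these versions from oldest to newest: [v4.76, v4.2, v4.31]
[v4.2, v4.31, v4.76]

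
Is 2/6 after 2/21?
No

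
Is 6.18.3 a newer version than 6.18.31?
No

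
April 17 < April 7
False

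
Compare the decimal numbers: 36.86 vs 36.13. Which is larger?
36.86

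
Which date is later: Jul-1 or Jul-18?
Jul-18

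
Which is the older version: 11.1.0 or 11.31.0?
11.1.0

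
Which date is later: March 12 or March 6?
March 12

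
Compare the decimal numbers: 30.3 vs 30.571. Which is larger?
30.571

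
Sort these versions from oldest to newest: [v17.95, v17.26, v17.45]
[v17.26, v17.45, v17.95]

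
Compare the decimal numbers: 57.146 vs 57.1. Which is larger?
57.146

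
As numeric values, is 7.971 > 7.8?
True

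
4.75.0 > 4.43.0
True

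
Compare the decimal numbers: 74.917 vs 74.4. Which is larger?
74.917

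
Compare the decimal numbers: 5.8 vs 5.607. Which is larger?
5.8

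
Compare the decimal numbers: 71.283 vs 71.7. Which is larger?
71.7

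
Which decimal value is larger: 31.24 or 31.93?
31.93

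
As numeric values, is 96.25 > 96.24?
True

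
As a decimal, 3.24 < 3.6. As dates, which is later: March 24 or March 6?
March 24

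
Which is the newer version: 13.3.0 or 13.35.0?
13.35.0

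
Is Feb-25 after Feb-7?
Yes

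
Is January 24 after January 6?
Yes. Day 24 comes after day 6 in January — this is a date comparison, not a decimal one (the decimal 1.24 would be smaller than 1.6).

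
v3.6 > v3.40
False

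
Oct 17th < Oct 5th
False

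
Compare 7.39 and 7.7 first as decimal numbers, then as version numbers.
As decimals: 7.39 < 7.7. As versions: v7.39 > v7.7 (minor version 39 > 7).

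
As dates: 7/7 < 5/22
False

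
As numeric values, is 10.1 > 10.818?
False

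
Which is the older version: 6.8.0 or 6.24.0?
6.8.0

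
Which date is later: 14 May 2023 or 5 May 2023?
14 May 2023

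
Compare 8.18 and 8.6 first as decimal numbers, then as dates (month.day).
As decimals: 8.18 < 8.6. As dates: 8/18 is later than 8/6 (day 18 > day 6).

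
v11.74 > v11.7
True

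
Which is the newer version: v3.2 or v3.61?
v3.61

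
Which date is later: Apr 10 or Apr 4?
Apr 10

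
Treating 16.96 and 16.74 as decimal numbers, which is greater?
16.96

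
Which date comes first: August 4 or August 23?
August 4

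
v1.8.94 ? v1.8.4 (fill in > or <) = >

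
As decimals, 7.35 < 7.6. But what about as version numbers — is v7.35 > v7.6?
True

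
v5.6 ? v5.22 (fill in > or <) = <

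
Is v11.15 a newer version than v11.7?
Yes. Version numbers are compared segment by segment as integers, not as decimals: minor version 15 > 7, so v11.15 > v11.7 (even though the decimal 11.15 < 11.7).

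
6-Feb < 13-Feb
True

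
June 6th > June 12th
False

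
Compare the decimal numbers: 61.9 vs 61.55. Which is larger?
61.9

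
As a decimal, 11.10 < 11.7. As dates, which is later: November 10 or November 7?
November 10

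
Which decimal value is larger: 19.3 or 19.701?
19.701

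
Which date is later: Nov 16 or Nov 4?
Nov 16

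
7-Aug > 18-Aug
False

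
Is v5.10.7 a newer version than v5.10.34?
No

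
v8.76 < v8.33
False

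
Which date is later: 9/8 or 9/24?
9/24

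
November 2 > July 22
True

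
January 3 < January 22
True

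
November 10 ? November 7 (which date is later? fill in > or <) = >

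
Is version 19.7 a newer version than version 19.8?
No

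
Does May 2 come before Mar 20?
No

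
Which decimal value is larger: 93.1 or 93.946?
93.946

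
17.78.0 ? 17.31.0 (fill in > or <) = >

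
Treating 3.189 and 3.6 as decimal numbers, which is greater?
3.6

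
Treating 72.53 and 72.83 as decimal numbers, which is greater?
72.83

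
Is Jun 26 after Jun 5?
Yes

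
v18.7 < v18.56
True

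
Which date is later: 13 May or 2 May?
13 May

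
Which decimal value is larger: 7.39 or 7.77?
7.77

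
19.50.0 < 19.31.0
False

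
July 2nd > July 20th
False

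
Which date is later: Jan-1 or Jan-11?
Jan-11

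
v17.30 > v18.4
False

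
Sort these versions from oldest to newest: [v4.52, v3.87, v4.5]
[v3.87, v4.5, v4.52]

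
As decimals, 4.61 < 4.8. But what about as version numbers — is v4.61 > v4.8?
True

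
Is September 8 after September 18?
No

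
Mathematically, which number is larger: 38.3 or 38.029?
38.3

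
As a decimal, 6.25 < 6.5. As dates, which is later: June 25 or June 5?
June 25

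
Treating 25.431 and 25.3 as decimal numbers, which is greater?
25.431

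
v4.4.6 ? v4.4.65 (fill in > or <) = <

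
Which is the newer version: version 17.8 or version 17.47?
version 17.47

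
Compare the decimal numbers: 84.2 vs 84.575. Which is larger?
84.575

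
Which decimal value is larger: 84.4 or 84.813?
84.813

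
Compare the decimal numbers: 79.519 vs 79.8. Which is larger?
79.8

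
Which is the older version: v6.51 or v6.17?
v6.17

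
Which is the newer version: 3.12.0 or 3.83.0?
3.83.0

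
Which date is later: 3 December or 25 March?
3 December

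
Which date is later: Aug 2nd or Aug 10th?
Aug 10th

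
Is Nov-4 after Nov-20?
No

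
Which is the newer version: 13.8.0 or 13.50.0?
13.50.0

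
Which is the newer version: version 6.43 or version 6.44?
version 6.44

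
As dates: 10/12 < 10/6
False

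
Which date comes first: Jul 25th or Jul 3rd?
Jul 3rd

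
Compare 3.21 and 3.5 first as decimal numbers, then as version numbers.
As decimals: 3.21 < 3.5. As versions: v3.21 > v3.5 (minor version 21 > 5).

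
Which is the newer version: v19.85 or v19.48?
v19.85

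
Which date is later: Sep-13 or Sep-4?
Sep-13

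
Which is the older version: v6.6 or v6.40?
v6.6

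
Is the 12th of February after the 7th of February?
Yes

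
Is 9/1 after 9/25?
No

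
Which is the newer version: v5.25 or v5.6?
v5.25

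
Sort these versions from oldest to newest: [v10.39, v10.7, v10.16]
[v10.7, v10.16, v10.39]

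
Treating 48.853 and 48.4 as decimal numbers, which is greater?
48.853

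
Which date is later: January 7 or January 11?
January 11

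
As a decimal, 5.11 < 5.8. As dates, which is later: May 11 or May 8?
May 11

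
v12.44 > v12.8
True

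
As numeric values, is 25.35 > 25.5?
False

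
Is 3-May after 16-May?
No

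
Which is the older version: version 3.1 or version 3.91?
version 3.1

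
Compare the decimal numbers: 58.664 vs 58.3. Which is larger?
58.664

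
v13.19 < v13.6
False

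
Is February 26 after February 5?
Yes. Day 26 comes after day 5 in February — this is a date comparison, not a decimal one (the decimal 2.26 would be smaller than 2.5).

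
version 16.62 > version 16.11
True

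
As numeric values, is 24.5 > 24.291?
True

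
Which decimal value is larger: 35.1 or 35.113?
35.113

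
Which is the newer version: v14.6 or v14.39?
v14.39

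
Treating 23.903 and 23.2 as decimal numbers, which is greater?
23.903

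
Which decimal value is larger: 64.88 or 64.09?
64.88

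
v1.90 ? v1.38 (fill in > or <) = >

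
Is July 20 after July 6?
Yes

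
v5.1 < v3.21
False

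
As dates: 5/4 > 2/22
True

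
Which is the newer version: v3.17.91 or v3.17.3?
v3.17.91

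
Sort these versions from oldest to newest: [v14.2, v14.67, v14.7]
[v14.2, v14.7, v14.67]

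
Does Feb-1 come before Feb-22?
Yes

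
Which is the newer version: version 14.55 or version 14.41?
version 14.55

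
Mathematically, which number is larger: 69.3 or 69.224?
69.3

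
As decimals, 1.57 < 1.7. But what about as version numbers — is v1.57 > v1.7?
True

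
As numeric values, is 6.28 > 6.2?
True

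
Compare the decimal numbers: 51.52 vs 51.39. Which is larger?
51.52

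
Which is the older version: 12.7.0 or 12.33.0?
12.7.0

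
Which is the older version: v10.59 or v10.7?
v10.7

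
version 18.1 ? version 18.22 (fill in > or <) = <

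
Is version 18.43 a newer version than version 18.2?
Yes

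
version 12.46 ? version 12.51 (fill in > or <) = <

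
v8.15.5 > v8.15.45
False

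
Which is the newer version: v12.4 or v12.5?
v12.5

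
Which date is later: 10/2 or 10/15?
10/15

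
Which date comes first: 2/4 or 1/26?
1/26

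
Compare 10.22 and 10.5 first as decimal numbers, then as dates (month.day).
As decimals: 10.22 < 10.5. As dates: 10/22 is later than 10/5 (day 22 > day 5).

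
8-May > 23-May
False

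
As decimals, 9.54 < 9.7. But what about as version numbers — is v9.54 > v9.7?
True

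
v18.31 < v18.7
False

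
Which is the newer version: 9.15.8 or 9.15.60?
9.15.60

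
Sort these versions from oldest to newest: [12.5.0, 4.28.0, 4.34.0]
[4.28.0, 4.34.0, 12.5.0]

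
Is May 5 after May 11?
No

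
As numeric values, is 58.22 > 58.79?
False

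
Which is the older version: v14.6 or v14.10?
v14.6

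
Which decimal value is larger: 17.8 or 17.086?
17.8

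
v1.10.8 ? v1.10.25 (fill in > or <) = <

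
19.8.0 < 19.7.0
False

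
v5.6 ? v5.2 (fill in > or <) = >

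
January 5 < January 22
True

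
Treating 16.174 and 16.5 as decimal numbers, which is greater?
16.5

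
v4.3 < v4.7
True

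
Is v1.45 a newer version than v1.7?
Yes. Version numbers are compared segment by segment as integers, not as decimals: minor version 45 > 7, so v1.45 > v1.7 (even though the decimal 1.45 < 1.7).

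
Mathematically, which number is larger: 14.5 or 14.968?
14.968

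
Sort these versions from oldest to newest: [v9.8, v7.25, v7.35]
[v7.25, v7.35, v9.8]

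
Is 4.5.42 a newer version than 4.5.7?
Yes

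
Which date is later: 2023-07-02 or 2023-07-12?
2023-07-12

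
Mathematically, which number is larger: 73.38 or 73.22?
73.38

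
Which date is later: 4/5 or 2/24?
4/5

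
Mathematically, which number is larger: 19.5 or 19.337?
19.5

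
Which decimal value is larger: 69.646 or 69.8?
69.8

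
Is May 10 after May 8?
Yes. Day 10 comes after day 8 in May — this is a date comparison, not a decimal one (the decimal 5.10 would be smaller than 5.8).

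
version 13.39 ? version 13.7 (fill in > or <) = >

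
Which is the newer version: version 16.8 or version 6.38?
version 16.8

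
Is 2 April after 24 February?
Yes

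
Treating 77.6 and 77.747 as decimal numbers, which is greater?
77.747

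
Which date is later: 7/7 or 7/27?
7/27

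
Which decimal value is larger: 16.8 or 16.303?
16.8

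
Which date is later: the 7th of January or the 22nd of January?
the 22nd of January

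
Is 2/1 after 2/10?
No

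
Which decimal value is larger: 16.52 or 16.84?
16.84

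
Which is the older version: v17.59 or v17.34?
v17.34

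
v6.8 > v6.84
False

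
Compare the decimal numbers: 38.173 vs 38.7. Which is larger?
38.7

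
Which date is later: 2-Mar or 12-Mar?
12-Mar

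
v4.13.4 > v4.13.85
False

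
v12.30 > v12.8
True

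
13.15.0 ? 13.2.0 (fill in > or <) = >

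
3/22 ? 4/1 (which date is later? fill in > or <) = <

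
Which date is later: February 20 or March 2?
March 2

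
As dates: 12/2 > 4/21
True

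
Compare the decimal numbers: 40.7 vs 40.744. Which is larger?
40.744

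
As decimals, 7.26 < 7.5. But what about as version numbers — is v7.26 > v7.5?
True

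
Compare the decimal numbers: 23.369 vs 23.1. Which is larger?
23.369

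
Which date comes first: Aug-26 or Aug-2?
Aug-2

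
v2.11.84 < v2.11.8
False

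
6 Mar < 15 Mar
True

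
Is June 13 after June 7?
Yes. Day 13 comes after day 7 in June — this is a date comparison, not a decimal one (the decimal 6.13 would be smaller than 6.7).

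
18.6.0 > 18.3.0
True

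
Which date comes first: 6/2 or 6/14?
6/2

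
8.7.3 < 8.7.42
True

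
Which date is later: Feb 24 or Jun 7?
Jun 7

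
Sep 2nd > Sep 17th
False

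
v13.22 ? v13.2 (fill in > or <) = >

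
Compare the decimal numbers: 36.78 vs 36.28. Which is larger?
36.78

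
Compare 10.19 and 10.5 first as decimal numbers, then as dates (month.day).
As decimals: 10.19 < 10.5. As dates: 10/19 is later than 10/5 (day 19 > day 5).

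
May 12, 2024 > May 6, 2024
True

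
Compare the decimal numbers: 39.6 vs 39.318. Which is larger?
39.6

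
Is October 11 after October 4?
Yes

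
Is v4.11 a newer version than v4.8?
Yes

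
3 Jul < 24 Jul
True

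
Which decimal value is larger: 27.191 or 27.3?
27.3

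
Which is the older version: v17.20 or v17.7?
v17.7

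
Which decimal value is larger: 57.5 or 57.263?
57.5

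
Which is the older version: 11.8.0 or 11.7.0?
11.7.0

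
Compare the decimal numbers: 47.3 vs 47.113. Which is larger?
47.3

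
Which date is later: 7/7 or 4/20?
7/7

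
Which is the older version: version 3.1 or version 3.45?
version 3.1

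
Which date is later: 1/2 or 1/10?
1/10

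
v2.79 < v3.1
True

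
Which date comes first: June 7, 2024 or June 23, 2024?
June 7, 2024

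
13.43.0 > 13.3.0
True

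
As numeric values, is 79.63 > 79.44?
True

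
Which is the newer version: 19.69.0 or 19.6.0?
19.69.0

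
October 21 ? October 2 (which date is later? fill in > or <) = >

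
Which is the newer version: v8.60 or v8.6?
v8.60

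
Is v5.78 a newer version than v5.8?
Yes. Version numbers are compared segment by segment as integers, not as decimals: minor version 78 > 8, so v5.78 > v5.8 (even though the decimal 5.78 < 5.8).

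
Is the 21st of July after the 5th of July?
Yes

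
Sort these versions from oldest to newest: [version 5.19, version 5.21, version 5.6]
[version 5.6, version 5.19, version 5.21]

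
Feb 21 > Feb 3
True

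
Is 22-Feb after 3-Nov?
No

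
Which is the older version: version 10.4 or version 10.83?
version 10.4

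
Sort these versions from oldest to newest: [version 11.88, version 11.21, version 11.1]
[version 11.1, version 11.21, version 11.88]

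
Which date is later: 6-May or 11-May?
11-May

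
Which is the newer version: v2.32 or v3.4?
v3.4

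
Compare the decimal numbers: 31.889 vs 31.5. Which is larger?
31.889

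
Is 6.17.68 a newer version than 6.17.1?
Yes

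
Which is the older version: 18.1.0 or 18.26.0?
18.1.0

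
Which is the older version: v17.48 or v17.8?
v17.8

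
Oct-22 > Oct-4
True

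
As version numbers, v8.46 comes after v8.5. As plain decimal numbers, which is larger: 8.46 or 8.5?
8.5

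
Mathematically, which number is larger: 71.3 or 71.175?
71.3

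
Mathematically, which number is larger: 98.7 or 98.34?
98.7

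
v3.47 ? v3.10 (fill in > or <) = >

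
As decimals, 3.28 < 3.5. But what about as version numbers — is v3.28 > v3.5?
True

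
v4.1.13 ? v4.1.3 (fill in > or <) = >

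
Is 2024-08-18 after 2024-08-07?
Yes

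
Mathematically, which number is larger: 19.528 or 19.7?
19.7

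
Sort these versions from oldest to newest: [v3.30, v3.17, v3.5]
[v3.5, v3.17, v3.30]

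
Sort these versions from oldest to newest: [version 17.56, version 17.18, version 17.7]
[version 17.7, version 17.18, version 17.56]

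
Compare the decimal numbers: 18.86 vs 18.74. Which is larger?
18.86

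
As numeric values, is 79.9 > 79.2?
True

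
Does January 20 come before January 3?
No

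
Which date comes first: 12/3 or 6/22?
6/22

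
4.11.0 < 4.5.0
False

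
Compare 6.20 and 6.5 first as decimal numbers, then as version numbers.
As decimals: 6.20 < 6.5. As versions: v6.20 > v6.5 (minor version 20 > 5).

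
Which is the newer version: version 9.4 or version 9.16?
version 9.16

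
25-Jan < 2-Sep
True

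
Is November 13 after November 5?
Yes. Day 13 comes after day 5 in November — this is a date comparison, not a decimal one (the decimal 11.13 would be smaller than 11.5).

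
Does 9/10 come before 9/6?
No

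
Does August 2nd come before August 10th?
Yes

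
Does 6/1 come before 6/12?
Yes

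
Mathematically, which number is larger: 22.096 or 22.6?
22.6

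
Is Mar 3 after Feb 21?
Yes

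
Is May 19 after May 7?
Yes. Day 19 comes after day 7 in May — this is a date comparison, not a decimal one (the decimal 5.19 would be smaller than 5.7).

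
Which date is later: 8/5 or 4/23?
8/5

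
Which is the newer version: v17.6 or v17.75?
v17.75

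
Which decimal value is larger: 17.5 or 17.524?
17.524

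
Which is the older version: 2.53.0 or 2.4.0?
2.4.0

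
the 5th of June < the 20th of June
True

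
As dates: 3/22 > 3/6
True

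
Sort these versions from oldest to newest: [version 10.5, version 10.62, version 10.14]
[version 10.5, version 10.14, version 10.62]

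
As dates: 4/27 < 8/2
True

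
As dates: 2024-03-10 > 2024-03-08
True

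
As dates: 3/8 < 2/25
False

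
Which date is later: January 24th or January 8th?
January 24th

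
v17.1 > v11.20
True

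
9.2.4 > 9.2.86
False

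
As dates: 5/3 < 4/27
False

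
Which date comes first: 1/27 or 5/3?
1/27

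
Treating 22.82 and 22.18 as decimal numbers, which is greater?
22.82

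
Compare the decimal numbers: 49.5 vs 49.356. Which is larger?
49.5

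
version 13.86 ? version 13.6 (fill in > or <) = >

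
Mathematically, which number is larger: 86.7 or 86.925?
86.925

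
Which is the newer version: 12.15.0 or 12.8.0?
12.15.0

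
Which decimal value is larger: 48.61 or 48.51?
48.61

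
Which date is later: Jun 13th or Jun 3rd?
Jun 13th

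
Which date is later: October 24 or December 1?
December 1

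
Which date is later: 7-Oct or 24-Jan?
7-Oct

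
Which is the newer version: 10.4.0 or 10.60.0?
10.60.0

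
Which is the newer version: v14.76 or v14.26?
v14.76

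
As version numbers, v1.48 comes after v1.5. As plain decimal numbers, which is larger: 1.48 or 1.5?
1.5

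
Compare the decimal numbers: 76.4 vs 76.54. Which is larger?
76.54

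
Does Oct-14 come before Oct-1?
No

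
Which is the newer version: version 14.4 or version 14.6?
version 14.6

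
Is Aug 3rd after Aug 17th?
No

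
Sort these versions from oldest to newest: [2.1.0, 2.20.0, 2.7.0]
[2.1.0, 2.7.0, 2.20.0]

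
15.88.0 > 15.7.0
True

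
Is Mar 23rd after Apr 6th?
No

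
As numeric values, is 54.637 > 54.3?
True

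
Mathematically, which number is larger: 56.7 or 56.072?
56.7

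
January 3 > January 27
False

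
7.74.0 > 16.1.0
False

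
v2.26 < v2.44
True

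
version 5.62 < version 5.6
False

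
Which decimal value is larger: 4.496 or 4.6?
4.6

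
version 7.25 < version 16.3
True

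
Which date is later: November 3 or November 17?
November 17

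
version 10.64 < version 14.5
True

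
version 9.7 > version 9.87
False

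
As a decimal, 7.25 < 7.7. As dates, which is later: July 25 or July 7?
July 25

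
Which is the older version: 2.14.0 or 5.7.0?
2.14.0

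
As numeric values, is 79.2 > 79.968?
False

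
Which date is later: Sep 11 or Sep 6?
Sep 11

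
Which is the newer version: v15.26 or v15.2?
v15.26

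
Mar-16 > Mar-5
True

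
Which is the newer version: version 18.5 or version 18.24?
version 18.24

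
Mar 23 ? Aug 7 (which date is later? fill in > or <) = <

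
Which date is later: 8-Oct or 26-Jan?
8-Oct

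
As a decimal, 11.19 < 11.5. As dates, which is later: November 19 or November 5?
November 19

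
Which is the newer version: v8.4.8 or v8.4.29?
v8.4.29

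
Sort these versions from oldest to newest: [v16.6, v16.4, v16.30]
[v16.4, v16.6, v16.30]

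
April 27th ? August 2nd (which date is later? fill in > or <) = <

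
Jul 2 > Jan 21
True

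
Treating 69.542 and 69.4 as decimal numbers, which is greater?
69.542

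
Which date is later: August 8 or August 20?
August 20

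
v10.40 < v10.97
True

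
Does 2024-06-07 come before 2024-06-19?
Yes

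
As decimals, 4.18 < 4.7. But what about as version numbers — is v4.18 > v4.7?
True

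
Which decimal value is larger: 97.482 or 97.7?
97.7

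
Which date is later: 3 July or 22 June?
3 July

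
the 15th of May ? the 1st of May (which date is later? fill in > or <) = >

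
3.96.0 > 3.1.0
True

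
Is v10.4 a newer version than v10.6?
No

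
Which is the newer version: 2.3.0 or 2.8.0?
2.8.0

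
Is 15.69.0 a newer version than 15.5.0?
Yes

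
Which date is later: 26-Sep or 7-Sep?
26-Sep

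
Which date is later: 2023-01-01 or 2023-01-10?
2023-01-10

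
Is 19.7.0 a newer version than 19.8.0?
No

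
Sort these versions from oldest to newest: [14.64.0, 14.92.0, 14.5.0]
[14.5.0, 14.64.0, 14.92.0]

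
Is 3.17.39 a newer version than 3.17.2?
Yes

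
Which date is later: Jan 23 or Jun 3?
Jun 3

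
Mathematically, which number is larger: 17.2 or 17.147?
17.2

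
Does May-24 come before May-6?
No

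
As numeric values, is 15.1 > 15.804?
False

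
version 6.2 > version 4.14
True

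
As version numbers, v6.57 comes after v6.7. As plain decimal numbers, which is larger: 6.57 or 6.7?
6.7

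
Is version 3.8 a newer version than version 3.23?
No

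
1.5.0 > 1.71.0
False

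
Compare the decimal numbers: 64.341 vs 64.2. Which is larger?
64.341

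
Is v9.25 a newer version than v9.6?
Yes. Version numbers are compared segment by segment as integers, not as decimals: minor version 25 > 6, so v9.25 > v9.6 (even though the decimal 9.25 < 9.6).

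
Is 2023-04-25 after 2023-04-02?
Yes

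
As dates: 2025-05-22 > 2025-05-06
True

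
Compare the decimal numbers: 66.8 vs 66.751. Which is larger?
66.8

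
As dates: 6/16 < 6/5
False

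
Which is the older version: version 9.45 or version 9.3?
version 9.3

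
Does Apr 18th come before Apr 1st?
No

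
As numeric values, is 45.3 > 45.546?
False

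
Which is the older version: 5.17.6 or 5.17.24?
5.17.6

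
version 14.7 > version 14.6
True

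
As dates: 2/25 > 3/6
False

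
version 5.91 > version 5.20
True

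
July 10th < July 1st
False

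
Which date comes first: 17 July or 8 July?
8 July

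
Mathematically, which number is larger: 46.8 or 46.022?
46.8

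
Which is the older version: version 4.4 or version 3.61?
version 3.61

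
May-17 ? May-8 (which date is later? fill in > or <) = >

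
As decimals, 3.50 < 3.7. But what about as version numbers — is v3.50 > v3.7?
True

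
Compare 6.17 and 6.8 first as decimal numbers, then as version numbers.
As decimals: 6.17 < 6.8. As versions: v6.17 > v6.8 (minor version 17 > 8).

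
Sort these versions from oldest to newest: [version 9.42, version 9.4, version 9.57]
[version 9.4, version 9.42, version 9.57]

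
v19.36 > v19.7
True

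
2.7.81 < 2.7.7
False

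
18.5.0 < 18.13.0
True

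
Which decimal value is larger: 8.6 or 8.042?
8.6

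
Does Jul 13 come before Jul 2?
No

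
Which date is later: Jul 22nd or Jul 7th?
Jul 22nd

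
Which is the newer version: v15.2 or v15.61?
v15.61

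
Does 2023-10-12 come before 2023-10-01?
No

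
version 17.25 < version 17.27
True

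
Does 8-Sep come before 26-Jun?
No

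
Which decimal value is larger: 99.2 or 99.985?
99.985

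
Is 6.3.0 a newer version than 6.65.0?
No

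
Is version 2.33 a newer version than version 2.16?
Yes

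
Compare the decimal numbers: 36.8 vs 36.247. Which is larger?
36.8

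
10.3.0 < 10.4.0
True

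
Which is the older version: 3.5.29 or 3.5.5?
3.5.5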